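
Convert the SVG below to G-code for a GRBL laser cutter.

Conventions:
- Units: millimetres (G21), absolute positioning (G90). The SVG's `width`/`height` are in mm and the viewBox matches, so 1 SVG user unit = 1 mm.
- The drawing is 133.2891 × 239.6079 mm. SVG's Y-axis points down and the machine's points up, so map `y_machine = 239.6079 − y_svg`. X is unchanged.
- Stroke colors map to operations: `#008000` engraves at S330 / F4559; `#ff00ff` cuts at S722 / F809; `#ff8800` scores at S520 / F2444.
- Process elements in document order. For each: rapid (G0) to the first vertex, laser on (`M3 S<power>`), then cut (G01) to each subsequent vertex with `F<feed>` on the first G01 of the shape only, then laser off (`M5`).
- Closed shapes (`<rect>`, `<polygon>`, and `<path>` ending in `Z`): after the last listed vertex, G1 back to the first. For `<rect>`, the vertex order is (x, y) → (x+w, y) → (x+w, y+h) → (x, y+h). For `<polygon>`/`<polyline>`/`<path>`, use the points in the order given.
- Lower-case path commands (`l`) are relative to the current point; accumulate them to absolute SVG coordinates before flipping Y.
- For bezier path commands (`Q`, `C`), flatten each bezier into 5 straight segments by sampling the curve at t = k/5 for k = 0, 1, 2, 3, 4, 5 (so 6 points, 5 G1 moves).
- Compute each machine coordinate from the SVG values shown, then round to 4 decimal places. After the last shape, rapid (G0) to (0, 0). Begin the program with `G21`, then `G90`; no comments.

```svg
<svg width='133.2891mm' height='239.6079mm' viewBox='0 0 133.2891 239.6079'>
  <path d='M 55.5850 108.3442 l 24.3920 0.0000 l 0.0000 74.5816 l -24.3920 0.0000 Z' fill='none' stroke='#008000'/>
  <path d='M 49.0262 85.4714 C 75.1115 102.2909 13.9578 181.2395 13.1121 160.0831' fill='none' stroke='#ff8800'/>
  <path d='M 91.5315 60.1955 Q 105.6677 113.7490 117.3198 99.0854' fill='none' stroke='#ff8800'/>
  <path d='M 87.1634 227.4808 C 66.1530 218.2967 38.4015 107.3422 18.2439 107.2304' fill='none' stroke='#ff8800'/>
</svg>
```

1 u = 1 mm; y_m = 239.6079 − y.

[1] `<path>` rectangle, #008000→engrave S330 F4559: (55.5850,131.2637) → (79.9770,131.2637) → (79.9770,56.6821) → (55.5850,56.6821) → (55.5850,131.2637) (closed)

[2] `<path>` cubic bezier, #ff8800→score S520 F2444: (49.0262,154.1365) → (55.3891,137.8872) → (47.8968,114.5141) → (33.6318,91.8045) → (19.6761,77.5457) → (13.1121,79.5248)

[3] `<path>` quadratic bezier, #ff8800→score S520 F2444: (91.5315,179.4124) → (97.0866,160.7197) → (102.4430,147.4843) → (107.6007,139.7064) → (112.5596,137.3857) → (117.3198,140.5225)

[4] `<path>` cubic bezier, #ff8800→score S520 F2444: (87.1634,12.1271) → (73.8629,28.1491) → (59.6326,58.3906) → (45.1607,92.6461) → (31.1350,120.7102) → (18.2439,132.3775)

G21
G90
G0 X55.5850 Y131.2637
M3 S330
G01 X79.9770 Y131.2637 F4559
G01 X79.9770 Y56.6821
G01 X55.5850 Y56.6821
G01 X55.5850 Y131.2637
M5
G0 X49.0262 Y154.1365
M3 S520
G01 X55.3891 Y137.8872 F2444
G01 X47.8968 Y114.5141
G01 X33.6318 Y91.8045
G01 X19.6761 Y77.5457
G01 X13.1121 Y79.5248
M5
G0 X91.5315 Y179.4124
M3 S520
G01 X97.0866 Y160.7197 F2444
G01 X102.4430 Y147.4843
G01 X107.6007 Y139.7064
G01 X112.5596 Y137.3857
G01 X117.3198 Y140.5225
M5
G0 X87.1634 Y12.1271
M3 S520
G01 X73.8629 Y28.1491 F2444
G01 X59.6326 Y58.3906
G01 X45.1607 Y92.6461
G01 X31.1350 Y120.7102
G01 X18.2439 Y132.3775
M5
G0 X0.0000 Y0.0000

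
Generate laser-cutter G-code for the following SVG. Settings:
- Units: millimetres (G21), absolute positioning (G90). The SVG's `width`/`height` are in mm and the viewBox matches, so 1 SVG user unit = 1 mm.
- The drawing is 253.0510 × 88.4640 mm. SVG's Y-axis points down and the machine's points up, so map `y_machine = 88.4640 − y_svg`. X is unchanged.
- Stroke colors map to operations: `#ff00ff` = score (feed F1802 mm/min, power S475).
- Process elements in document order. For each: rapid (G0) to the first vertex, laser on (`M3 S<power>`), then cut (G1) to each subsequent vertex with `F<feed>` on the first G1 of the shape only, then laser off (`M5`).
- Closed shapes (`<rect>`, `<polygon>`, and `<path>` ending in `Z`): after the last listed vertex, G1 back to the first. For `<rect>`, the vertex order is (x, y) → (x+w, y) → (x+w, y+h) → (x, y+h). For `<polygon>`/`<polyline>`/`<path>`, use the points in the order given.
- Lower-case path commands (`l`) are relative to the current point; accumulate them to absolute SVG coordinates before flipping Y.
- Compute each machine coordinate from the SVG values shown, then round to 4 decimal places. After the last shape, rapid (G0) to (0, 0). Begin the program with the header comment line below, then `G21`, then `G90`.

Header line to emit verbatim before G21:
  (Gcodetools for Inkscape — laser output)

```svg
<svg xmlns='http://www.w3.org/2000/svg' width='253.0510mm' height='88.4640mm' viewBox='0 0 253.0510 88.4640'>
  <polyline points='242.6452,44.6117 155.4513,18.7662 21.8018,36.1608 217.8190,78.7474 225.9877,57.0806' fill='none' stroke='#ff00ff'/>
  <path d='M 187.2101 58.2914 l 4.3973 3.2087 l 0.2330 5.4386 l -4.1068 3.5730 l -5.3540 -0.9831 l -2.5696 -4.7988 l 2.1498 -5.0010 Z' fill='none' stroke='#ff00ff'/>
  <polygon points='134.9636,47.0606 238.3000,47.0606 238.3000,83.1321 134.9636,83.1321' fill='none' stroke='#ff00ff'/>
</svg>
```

(Gcodetools for Inkscape — laser output)
G21
G90
G0 X242.6452 Y43.8523
M3 S475
G1 X155.4513 Y69.6978 F1802
G1 X21.8018 Y52.3032
G1 X217.8190 Y9.7166
G1 X225.9877 Y31.3834
M5
G0 X187.2101 Y30.1726
M3 S475
G1 X191.6074 Y26.9639 F1802
G1 X191.8404 Y21.5253
G1 X187.7336 Y17.9523
G1 X182.3796 Y18.9354
G1 X179.8100 Y23.7342
G1 X181.9598 Y28.7352
G1 X187.2101 Y30.1726
M5
G0 X134.9636 Y41.4034
M3 S475
G1 X238.3000 Y41.4034 F1802
G1 X238.3000 Y5.3319
G1 X134.9636 Y5.3319
G1 X134.9636 Y41.4034
M5
G0 X0.0000 Y0.0000

1 u = 1 mm; y_m = 88.4640 − y.

[1] `<polyline>` open polyline, #ff00ff→score S475 F1802: (242.6452,43.8523) → (155.4513,69.6978) → (21.8018,52.3032) → (217.8190,9.7166) → (225.9877,31.3834)

[2] `<path>` regular polygon, #ff00ff→score S475 F1802: (187.2101,30.1726) → (191.6074,26.9639) → (191.8404,21.5253) → (187.7336,17.9523) → (182.3796,18.9354) → (179.8100,23.7342) → (181.9598,28.7352) → (187.2101,30.1726) (closed)

[3] `<polygon>` rectangle, #ff00ff→score S475 F1802: (134.9636,41.4034) → (238.3000,41.4034) → (238.3000,5.3319) → (134.9636,5.3319) → (134.9636,41.4034) (closed)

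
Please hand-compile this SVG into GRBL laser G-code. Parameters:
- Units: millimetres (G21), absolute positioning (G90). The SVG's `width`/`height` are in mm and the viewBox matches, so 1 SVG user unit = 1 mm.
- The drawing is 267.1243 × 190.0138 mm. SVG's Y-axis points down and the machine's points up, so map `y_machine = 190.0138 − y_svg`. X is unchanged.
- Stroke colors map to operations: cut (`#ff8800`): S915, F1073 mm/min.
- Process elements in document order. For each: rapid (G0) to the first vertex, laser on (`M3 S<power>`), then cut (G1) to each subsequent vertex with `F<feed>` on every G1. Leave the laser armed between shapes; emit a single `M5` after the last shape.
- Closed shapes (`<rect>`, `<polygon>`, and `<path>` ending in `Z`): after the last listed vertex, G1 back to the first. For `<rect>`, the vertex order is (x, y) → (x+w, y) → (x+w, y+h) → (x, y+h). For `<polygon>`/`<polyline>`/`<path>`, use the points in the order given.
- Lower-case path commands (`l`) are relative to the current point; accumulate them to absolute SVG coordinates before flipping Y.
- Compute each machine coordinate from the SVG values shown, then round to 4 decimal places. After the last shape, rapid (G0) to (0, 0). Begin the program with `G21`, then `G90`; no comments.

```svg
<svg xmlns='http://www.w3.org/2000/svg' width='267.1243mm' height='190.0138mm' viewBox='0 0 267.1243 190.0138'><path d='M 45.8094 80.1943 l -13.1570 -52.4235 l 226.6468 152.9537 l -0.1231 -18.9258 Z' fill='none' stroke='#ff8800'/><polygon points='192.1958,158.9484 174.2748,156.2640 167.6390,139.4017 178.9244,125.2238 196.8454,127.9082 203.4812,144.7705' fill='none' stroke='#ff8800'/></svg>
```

G21
G90
G0 X45.8094 Y109.8195
M3 S915
G1 X32.6524 Y162.2430 F1073
G1 X259.2992 Y9.2893 F1073
G1 X259.1761 Y28.2151 F1073
G1 X45.8094 Y109.8195 F1073
G0 X192.1958 Y31.0654
M3 S915
G1 X174.2748 Y33.7498 F1073
G1 X167.6390 Y50.6121 F1073
G1 X178.9244 Y64.7900 F1073
G1 X196.8454 Y62.1056 F1073
G1 X203.4812 Y45.2433 F1073
G1 X192.1958 Y31.0654 F1073
M5
G0 X0.0000 Y0.0000

viewBox `0 0 267.1243 190.0138` with mm width/height → 1 unit = 1 mm. Flip: y_m = 190.0138 − y_svg.

**Shape 1** — `<path>` closed polygon, stroke `#ff8800` → cut (S915, F1073). Machine vertices: (45.8094,109.8195) → (32.6524,162.2430) → (259.2992,9.2893) → (259.1761,28.2151) → (45.8094,109.8195). Closed: final G1 returns to the first vertex.

**Shape 2** — `<polygon>` regular polygon, stroke `#ff8800` → cut (S915, F1073). Machine vertices: (192.1958,31.0654) → (174.2748,33.7498) → (167.6390,50.6121) → (178.9244,64.7900) → (196.8454,62.1056) → (203.4812,45.2433) → (192.1958,31.0654). Closed: final G1 returns to the first vertex.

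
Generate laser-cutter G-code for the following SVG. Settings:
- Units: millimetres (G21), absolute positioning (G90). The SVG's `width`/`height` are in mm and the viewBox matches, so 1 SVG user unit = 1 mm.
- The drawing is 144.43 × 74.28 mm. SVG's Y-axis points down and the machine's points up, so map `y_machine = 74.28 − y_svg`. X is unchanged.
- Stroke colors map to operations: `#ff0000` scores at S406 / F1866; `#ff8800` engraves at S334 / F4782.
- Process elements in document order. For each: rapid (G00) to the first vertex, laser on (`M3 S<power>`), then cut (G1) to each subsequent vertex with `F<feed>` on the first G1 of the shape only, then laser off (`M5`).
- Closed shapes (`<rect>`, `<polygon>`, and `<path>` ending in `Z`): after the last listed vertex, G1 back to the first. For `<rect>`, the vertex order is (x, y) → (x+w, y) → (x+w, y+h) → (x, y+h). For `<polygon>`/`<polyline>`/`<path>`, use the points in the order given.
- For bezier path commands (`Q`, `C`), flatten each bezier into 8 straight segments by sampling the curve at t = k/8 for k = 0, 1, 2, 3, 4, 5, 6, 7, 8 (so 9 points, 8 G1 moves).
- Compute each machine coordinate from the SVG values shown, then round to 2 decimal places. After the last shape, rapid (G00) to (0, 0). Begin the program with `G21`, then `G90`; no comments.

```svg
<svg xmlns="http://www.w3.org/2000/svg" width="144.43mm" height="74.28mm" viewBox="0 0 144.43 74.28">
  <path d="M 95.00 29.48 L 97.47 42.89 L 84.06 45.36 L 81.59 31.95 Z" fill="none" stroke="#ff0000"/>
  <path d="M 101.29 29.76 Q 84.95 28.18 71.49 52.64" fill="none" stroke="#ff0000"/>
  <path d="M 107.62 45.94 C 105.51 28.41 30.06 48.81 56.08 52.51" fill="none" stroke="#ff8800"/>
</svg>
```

G21
G90
G00 X95.00 Y44.80
M3 S406
G1 X97.47 Y31.39 F1866
G1 X84.06 Y28.92
G1 X81.59 Y42.33
G1 X95.00 Y44.80
M5
G00 X101.29 Y44.52
M3 S406
G1 X97.25 Y44.51 F1866
G1 X93.30 Y43.68
G1 X89.44 Y42.04
G1 X85.67 Y39.59
G1 X81.99 Y36.32
G1 X78.40 Y32.24
G1 X74.90 Y27.35
G1 X71.49 Y21.64
M5
G00 X107.62 Y28.34
M3 S334
G1 X103.73 Y33.24 F4782
G1 X95.02 Y35.23
G1 X83.52 Y34.94
G1 X71.30 Y33.02
G1 X60.40 Y30.10
G1 X52.86 Y26.82
G1 X50.74 Y23.83
G1 X56.08 Y21.77
M5
G00 X0.00 Y0.00

Since the viewBox matches the mm dimensions, user units are millimetres directly. The only transform is the Y-flip y_m = 74.28 − y_svg.

Shape 1 is a regular polygon drawn with `<path>`. Its stroke #ff0000 means score at S406, F1866. After flipping Y the toolpath is (95.00,44.80) → (97.47,31.39) → (84.06,28.92) → (81.59,42.33) → (95.00,44.80), returning to the start.

Shape 2 is a quadratic bezier drawn with `<path>`. Its stroke #ff0000 means score at S406, F1866. After flipping Y the toolpath is (101.29,44.52) → (97.25,44.51) → (93.30,43.68) → (89.44,42.04) → (85.67,39.59) → (81.99,36.32) → (78.40,32.24) → (74.90,27.35) → (71.49,21.64).

Shape 3 is a cubic bezier drawn with `<path>`. Its stroke #ff8800 means engrave at S334, F4782. After flipping Y the toolpath is (107.62,28.34) → (103.73,33.24) → (95.02,35.23) → (83.52,34.94) → (71.30,33.02) → (60.40,30.10) → (52.86,26.82) → (50.74,23.83) → (56.08,21.77).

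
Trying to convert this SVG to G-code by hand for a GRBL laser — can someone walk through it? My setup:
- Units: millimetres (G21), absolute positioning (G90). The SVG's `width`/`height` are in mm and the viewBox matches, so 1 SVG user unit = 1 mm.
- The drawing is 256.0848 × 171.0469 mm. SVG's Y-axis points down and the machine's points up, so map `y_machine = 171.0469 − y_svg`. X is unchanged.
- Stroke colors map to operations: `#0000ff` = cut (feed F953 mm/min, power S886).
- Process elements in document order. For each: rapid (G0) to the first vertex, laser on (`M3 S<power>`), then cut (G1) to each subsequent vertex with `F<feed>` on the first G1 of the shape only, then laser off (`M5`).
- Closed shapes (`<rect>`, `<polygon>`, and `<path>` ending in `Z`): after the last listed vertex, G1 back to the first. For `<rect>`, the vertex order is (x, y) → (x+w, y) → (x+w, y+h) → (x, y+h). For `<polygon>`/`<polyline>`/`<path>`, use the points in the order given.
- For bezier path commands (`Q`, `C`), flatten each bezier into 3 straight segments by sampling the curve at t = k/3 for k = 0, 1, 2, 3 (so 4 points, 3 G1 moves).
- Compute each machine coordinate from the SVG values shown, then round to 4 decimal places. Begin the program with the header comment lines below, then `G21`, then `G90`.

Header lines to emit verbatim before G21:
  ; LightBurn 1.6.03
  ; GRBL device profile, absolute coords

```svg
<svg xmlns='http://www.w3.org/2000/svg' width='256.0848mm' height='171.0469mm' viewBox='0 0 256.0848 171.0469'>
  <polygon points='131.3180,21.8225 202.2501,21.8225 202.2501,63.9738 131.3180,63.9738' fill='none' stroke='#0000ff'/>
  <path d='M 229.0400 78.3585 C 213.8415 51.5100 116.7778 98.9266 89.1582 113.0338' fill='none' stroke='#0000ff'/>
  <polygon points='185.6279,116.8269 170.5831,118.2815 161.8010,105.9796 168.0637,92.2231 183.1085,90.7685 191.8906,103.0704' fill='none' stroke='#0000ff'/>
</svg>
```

; LightBurn 1.6.03
; GRBL device profile, absolute coords
G21
G90
G0 X131.3180 Y149.2244
M3 S886
G1 X202.2501 Y149.2244 F953
G1 X202.2501 Y107.0731
G1 X131.3180 Y107.0731
G1 X131.3180 Y149.2244
M5
G0 X229.0400 Y92.6884
M3 S886
G1 X192.1571 Y98.7661 F953
G1 X134.3218 Y79.2392
G1 X89.1582 Y58.0131
M5
G0 X185.6279 Y54.2200
M3 S886
G1 X170.5831 Y52.7654 F953
G1 X161.8010 Y65.0673
G1 X168.0637 Y78.8238
G1 X183.1085 Y80.2784
G1 X191.8906 Y67.9765
G1 X185.6279 Y54.2200
M5

Since the viewBox matches the mm dimensions, user units are millimetres directly. The only transform is the Y-flip y_m = 171.0469 − y_svg.

Shape 1 is a rectangle drawn with `<polygon>`. Its stroke #0000ff means cut at S886, F953. After flipping Y the toolpath is (131.3180,149.2244) → (202.2501,149.2244) → (202.2501,107.0731) → (131.3180,107.0731) → (131.3180,149.2244), returning to the start.

Shape 2 is a cubic bezier drawn with `<path>`. Its stroke #0000ff means cut at S886, F953. After flipping Y the toolpath is (229.0400,92.6884) → (192.1571,98.7661) → (134.3218,79.2392) → (89.1582,58.0131).

Shape 3 is a regular polygon drawn with `<polygon>`. Its stroke #0000ff means cut at S886, F953. After flipping Y the toolpath is (185.6279,54.2200) → (170.5831,52.7654) → (161.8010,65.0673) → (168.0637,78.8238) → (183.1085,80.2784) → (191.8906,67.9765) → (185.6279,54.2200), returning to the start.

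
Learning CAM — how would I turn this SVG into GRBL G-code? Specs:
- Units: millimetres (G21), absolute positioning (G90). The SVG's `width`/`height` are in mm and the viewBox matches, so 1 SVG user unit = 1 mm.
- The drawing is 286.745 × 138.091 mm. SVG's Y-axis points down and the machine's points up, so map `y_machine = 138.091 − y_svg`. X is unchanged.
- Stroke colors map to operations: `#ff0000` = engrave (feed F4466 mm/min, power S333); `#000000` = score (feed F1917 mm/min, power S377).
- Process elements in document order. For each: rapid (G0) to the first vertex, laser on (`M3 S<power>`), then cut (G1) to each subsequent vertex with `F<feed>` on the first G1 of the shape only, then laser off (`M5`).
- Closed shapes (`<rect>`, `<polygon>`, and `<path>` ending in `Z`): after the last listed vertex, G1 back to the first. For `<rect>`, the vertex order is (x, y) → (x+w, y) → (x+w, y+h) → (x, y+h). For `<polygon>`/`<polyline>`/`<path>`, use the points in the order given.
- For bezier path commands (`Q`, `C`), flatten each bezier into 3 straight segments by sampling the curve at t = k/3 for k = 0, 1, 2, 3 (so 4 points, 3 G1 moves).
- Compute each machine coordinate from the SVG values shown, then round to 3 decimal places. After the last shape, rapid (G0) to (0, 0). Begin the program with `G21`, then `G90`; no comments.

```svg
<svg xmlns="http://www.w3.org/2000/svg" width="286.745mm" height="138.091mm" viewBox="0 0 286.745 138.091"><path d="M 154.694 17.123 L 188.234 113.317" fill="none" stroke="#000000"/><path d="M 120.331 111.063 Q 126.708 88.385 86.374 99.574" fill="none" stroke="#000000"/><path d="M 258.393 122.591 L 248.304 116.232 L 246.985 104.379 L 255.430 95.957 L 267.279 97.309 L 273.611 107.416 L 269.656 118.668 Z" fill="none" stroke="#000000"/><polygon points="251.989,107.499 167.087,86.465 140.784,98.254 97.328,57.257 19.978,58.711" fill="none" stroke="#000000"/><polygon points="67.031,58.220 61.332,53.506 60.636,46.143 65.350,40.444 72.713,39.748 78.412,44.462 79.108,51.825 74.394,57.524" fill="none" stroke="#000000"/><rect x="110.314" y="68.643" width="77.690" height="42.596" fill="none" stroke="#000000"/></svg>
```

G21
G90
G0 X154.694 Y120.968
M3 S377
G1 X188.234 Y24.774 F1917
M5
G0 X120.331 Y27.028
M3 S377
G1 X119.392 Y38.384 F1917
G1 X108.073 Y42.213
G1 X86.374 Y38.517
M5
G0 X258.393 Y15.500
M3 S377
G1 X248.304 Y21.859 F1917
G1 X246.985 Y33.712
G1 X255.430 Y42.134
G1 X267.279 Y40.782
G1 X273.611 Y30.675
G1 X269.656 Y19.423
G1 X258.393 Y15.500
M5
G0 X251.989 Y30.592
M3 S377
G1 X167.087 Y51.626 F1917
G1 X140.784 Y39.837
G1 X97.328 Y80.834
G1 X19.978 Y79.380
G1 X251.989 Y30.592
M5
G0 X67.031 Y79.871
M3 S377
G1 X61.332 Y84.585 F1917
G1 X60.636 Y91.948
G1 X65.350 Y97.647
G1 X72.713 Y98.343
G1 X78.412 Y93.629
G1 X79.108 Y86.266
G1 X74.394 Y80.567
G1 X67.031 Y79.871
M5
G0 X110.314 Y69.448
M3 S377
G1 X188.004 Y69.448 F1917
G1 X188.004 Y26.852
G1 X110.314 Y26.852
G1 X110.314 Y69.448
M5
G0 X0.000 Y0.000

Since the viewBox matches the mm dimensions, user units are millimetres directly. The only transform is the Y-flip y_m = 138.091 − y_svg.

Shape 1 is a line segment drawn with `<path>`. Its stroke #000000 means score at S377, F1917. After flipping Y the toolpath is (154.694,120.968) → (188.234,24.774).

Shape 2 is a quadratic bezier drawn with `<path>`. Its stroke #000000 means score at S377, F1917. After flipping Y the toolpath is (120.331,27.028) → (119.392,38.384) → (108.073,42.213) → (86.374,38.517).

Shape 3 is a regular polygon drawn with `<path>`. Its stroke #000000 means score at S377, F1917. After flipping Y the toolpath is (258.393,15.500) → (248.304,21.859) → (246.985,33.712) → (255.430,42.134) → (267.279,40.782) → (273.611,30.675) → (269.656,19.423) → (258.393,15.500), returning to the start.

Shape 4 is a closed polygon drawn with `<polygon>`. Its stroke #000000 means score at S377, F1917. After flipping Y the toolpath is (251.989,30.592) → (167.087,51.626) → (140.784,39.837) → (97.328,80.834) → (19.978,79.380) → (251.989,30.592), returning to the start.

Shape 5 is a regular polygon drawn with `<polygon>`. Its stroke #000000 means score at S377, F1917. After flipping Y the toolpath is (67.031,79.871) → (61.332,84.585) → (60.636,91.948) → (65.350,97.647) → (72.713,98.343) → (78.412,93.629) → (79.108,86.266) → (74.394,80.567) → (67.031,79.871), returning to the start.

Shape 6 is a rectangle drawn with `<rect>`. Its stroke #000000 means score at S377, F1917. After flipping Y the toolpath is (110.314,69.448) → (188.004,69.448) → (188.004,26.852) → (110.314,26.852) → (110.314,69.448), returning to the start.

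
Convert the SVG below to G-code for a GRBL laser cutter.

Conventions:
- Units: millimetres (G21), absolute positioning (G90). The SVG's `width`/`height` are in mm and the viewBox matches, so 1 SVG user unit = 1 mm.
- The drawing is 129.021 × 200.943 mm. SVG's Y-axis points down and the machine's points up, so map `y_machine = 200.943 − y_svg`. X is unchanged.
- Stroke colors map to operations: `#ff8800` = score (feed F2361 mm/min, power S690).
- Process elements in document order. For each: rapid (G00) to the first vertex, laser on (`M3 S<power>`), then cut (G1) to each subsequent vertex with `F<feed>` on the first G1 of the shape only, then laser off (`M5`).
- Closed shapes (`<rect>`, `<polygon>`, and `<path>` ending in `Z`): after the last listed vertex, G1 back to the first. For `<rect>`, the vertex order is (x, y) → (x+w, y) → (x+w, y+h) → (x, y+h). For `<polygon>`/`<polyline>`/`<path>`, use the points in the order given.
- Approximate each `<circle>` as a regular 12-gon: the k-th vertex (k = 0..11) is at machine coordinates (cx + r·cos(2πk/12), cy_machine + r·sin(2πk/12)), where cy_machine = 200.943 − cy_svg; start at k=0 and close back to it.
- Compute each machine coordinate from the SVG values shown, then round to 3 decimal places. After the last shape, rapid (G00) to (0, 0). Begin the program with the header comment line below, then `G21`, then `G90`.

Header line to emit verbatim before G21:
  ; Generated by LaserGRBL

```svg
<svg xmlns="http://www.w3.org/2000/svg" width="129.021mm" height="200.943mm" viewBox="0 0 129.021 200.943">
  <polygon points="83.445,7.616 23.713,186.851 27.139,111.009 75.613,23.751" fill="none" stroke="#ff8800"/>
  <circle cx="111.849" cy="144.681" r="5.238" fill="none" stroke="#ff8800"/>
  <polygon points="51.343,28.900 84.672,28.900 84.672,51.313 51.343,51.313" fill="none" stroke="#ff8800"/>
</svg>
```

1 u = 1 mm; y_m = 200.943 − y.

[1] `<polygon>` closed polygon, #ff8800→score S690 F2361: (83.445,193.327) → (23.713,14.092) → (27.139,89.934) → (75.613,177.192) → (83.445,193.327) (closed)

[2] `<circle>` circle, #ff8800→score S690 F2361: (117.087,56.262) → (116.385,58.881) → (114.468,60.798) → (111.849,61.500) → (109.230,60.798) → (107.313,58.881) → (106.611,56.262) → (107.313,53.643) → (109.230,51.726) → (111.849,51.024) → (114.468,51.726) → (116.385,53.643) → (117.087,56.262) (closed)

[3] `<polygon>` rectangle, #ff8800→score S690 F2361: (51.343,172.043) → (84.672,172.043) → (84.672,149.630) → (51.343,149.630) → (51.343,172.043) (closed)

; Generated by LaserGRBL
G21
G90
G00 X83.445 Y193.327
M3 S690
G1 X23.713 Y14.092 F2361
G1 X27.139 Y89.934
G1 X75.613 Y177.192
G1 X83.445 Y193.327
M5
G00 X117.087 Y56.262
M3 S690
G1 X116.385 Y58.881 F2361
G1 X114.468 Y60.798
G1 X111.849 Y61.500
G1 X109.230 Y60.798
G1 X107.313 Y58.881
G1 X106.611 Y56.262
G1 X107.313 Y53.643
G1 X109.230 Y51.726
G1 X111.849 Y51.024
G1 X114.468 Y51.726
G1 X116.385 Y53.643
G1 X117.087 Y56.262
M5
G00 X51.343 Y172.043
M3 S690
G1 X84.672 Y172.043 F2361
G1 X84.672 Y149.630
G1 X51.343 Y149.630
G1 X51.343 Y172.043
M5
G00 X0.000 Y0.000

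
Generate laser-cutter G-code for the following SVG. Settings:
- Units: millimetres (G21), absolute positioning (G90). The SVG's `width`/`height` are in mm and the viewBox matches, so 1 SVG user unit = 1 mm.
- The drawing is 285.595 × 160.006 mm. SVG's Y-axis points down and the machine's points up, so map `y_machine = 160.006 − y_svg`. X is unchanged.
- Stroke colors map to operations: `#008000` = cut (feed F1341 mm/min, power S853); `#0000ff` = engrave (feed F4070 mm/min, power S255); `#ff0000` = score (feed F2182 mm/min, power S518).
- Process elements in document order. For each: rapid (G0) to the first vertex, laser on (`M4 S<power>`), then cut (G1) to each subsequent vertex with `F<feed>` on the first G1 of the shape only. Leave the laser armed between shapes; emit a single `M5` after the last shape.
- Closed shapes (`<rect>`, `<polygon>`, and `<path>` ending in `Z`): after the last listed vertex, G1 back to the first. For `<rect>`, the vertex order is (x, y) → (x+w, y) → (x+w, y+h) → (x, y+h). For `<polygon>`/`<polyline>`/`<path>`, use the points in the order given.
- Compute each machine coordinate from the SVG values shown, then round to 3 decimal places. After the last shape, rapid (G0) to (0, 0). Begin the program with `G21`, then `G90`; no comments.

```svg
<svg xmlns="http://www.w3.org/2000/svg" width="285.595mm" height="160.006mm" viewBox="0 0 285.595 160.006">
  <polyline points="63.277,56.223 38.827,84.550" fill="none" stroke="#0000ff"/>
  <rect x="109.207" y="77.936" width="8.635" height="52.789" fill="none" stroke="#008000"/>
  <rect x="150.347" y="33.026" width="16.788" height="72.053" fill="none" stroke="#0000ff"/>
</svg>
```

1 u = 1 mm; y_m = 160.006 − y.

[1] `<polyline>` line segment, #0000ff→engrave S255 F4070: (63.277,103.783) → (38.827,75.456)

[2] `<rect>` rectangle, #008000→cut S853 F1341: (109.207,82.070) → (117.842,82.070) → (117.842,29.281) → (109.207,29.281) → (109.207,82.070) (closed)

[3] `<rect>` rectangle, #0000ff→engrave S255 F4070: (150.347,126.980) → (167.135,126.980) → (167.135,54.927) → (150.347,54.927) → (150.347,126.980) (closed)

G21
G90
G0 X63.277 Y103.783
M4 S255
G1 X38.827 Y75.456 F4070
G0 X109.207 Y82.070
M4 S853
G1 X117.842 Y82.070 F1341
G1 X117.842 Y29.281
G1 X109.207 Y29.281
G1 X109.207 Y82.070
G0 X150.347 Y126.980
M4 S255
G1 X167.135 Y126.980 F4070
G1 X167.135 Y54.927
G1 X150.347 Y54.927
G1 X150.347 Y126.980
M5
G0 X0.000 Y0.000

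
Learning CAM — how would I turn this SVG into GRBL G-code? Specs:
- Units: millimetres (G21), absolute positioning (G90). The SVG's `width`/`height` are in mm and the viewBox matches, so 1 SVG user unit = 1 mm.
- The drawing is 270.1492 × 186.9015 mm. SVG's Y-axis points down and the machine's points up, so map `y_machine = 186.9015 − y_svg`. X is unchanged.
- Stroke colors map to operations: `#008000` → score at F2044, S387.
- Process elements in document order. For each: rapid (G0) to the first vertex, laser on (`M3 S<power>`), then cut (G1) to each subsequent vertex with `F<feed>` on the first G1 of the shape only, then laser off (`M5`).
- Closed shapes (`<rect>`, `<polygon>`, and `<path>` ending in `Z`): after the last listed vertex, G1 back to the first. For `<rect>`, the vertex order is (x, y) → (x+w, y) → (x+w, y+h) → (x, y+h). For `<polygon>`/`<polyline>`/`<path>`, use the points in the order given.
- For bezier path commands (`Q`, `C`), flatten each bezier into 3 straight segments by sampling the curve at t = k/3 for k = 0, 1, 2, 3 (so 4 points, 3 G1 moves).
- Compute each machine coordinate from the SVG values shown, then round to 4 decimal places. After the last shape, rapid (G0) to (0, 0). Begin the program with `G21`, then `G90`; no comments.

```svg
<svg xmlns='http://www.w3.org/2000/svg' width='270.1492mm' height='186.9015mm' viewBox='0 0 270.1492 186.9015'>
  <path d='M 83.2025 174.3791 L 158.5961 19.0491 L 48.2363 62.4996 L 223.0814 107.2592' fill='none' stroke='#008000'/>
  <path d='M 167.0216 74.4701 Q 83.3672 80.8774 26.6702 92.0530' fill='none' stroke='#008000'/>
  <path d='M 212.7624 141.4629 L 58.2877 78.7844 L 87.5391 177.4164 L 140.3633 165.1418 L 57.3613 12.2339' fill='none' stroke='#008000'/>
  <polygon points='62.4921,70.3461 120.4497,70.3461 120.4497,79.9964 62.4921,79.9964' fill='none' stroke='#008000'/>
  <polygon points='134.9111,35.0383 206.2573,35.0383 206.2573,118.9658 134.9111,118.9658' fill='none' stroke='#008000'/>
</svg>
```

1 u = 1 mm; y_m = 186.9015 − y.

[1] `<path>` open polyline, #008000→score S387 F2044: (83.2025,12.5224) → (158.5961,167.8524) → (48.2363,124.4019) → (223.0814,79.6423)

[2] `<path>` quadratic bezier, #008000→score S387 F2044: (167.0216,112.4314) → (114.2473,107.6301) → (67.4635,101.7691) → (26.6702,94.8485)

[3] `<path>` open polyline, #008000→score S387 F2044: (212.7624,45.4386) → (58.2877,108.1171) → (87.5391,9.4851) → (140.3633,21.7597) → (57.3613,174.6676)

[4] `<polygon>` rectangle, #008000→score S387 F2044: (62.4921,116.5554) → (120.4497,116.5554) → (120.4497,106.9051) → (62.4921,106.9051) → (62.4921,116.5554) (closed)

[5] `<polygon>` rectangle, #008000→score S387 F2044: (134.9111,151.8632) → (206.2573,151.8632) → (206.2573,67.9357) → (134.9111,67.9357) → (134.9111,151.8632) (closed)

G21
G90
G0 X83.2025 Y12.5224
M3 S387
G1 X158.5961 Y167.8524 F2044
G1 X48.2363 Y124.4019
G1 X223.0814 Y79.6423
M5
G0 X167.0216 Y112.4314
M3 S387
G1 X114.2473 Y107.6301 F2044
G1 X67.4635 Y101.7691
G1 X26.6702 Y94.8485
M5
G0 X212.7624 Y45.4386
M3 S387
G1 X58.2877 Y108.1171 F2044
G1 X87.5391 Y9.4851
G1 X140.3633 Y21.7597
G1 X57.3613 Y174.6676
M5
G0 X62.4921 Y116.5554
M3 S387
G1 X120.4497 Y116.5554 F2044
G1 X120.4497 Y106.9051
G1 X62.4921 Y106.9051
G1 X62.4921 Y116.5554
M5
G0 X134.9111 Y151.8632
M3 S387
G1 X206.2573 Y151.8632 F2044
G1 X206.2573 Y67.9357
G1 X134.9111 Y67.9357
G1 X134.9111 Y151.8632
M5
G0 X0.0000 Y0.0000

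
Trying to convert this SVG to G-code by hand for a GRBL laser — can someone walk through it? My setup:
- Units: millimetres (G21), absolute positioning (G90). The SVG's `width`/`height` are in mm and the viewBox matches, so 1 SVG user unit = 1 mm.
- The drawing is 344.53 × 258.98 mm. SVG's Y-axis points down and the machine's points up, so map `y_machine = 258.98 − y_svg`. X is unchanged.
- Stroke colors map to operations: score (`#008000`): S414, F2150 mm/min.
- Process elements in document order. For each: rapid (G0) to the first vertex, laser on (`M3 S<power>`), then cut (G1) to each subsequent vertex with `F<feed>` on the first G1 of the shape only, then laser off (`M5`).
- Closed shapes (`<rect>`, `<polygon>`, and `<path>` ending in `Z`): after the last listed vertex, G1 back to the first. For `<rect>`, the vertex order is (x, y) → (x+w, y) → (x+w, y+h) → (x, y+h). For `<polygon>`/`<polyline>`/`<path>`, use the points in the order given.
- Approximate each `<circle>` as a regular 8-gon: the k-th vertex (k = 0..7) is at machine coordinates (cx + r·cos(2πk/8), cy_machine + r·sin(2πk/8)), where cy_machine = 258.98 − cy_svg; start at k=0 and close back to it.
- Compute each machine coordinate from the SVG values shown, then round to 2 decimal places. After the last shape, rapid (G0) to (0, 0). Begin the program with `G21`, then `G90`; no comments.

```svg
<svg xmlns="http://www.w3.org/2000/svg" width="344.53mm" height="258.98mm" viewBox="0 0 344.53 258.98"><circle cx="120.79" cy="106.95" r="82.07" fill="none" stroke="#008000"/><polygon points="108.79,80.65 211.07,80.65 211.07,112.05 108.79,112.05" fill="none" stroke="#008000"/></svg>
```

1 u = 1 mm; y_m = 258.98 − y.

[1] `<circle>` circle, #008000→score S414 F2150: (202.86,152.03) → (178.82,210.06) → (120.79,234.10) → (62.76,210.06) → (38.72,152.03) → (62.76,94.00) → (120.79,69.96) → (178.82,94.00) → (202.86,152.03) (closed)

[2] `<polygon>` rectangle, #008000→score S414 F2150: (108.79,178.33) → (211.07,178.33) → (211.07,146.93) → (108.79,146.93) → (108.79,178.33) (closed)

G21
G90
G0 X202.86 Y152.03
M3 S414
G1 X178.82 Y210.06 F2150
G1 X120.79 Y234.10
G1 X62.76 Y210.06
G1 X38.72 Y152.03
G1 X62.76 Y94.00
G1 X120.79 Y69.96
G1 X178.82 Y94.00
G1 X202.86 Y152.03
M5
G0 X108.79 Y178.33
M3 S414
G1 X211.07 Y178.33 F2150
G1 X211.07 Y146.93
G1 X108.79 Y146.93
G1 X108.79 Y178.33
M5
G0 X0.00 Y0.00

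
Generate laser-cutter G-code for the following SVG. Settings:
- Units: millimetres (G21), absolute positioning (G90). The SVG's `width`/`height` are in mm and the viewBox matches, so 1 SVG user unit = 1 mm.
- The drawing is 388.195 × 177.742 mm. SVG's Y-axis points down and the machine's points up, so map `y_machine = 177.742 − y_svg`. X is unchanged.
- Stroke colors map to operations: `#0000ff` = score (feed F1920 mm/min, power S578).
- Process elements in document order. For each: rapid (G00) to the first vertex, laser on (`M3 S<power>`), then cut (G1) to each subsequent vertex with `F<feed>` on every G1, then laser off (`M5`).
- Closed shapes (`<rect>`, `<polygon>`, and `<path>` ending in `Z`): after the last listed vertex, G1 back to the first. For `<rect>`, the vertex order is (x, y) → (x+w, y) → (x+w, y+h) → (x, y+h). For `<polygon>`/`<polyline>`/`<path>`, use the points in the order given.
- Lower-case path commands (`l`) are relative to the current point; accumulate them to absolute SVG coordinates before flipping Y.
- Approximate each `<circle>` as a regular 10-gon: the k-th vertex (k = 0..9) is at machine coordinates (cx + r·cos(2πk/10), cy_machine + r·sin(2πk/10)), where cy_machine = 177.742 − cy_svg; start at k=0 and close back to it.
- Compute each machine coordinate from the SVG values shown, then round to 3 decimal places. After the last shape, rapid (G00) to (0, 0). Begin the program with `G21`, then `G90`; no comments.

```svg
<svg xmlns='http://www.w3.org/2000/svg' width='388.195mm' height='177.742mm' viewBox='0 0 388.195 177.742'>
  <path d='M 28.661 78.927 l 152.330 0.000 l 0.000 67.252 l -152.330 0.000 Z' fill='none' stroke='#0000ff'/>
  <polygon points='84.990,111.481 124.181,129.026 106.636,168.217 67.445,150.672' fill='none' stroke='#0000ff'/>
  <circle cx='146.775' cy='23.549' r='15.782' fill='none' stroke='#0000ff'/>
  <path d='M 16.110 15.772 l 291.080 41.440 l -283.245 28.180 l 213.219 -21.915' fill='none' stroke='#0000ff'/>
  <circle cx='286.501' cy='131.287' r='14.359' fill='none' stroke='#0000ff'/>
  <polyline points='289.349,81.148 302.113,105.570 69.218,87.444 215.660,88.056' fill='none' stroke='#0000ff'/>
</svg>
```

G21
G90
G00 X28.661 Y98.815
M3 S578
G1 X180.991 Y98.815 F1920
G1 X180.991 Y31.563 F1920
G1 X28.661 Y31.563 F1920
G1 X28.661 Y98.815 F1920
M5
G00 X84.990 Y66.261
M3 S578
G1 X124.181 Y48.716 F1920
G1 X106.636 Y9.525 F1920
G1 X67.445 Y27.070 F1920
G1 X84.990 Y66.261 F1920
M5
G00 X162.557 Y154.193
M3 S578
G1 X159.543 Y163.469 F1920
G1 X151.652 Y169.203 F1920
G1 X141.898 Y169.203 F1920
G1 X134.007 Y163.469 F1920
G1 X130.993 Y154.193 F1920
G1 X134.007 Y144.917 F1920
G1 X141.898 Y139.183 F1920
G1 X151.652 Y139.183 F1920
G1 X159.543 Y144.917 F1920
G1 X162.557 Y154.193 F1920
M5
G00 X16.110 Y161.970
M3 S578
G1 X307.190 Y120.530 F1920
G1 X23.945 Y92.350 F1920
G1 X237.164 Y114.265 F1920
M5
G00 X300.860 Y46.455
M3 S578
G1 X298.118 Y54.895 F1920
G1 X290.938 Y60.111 F1920
G1 X282.064 Y60.111 F1920
G1 X274.884 Y54.895 F1920
G1 X272.142 Y46.455 F1920
G1 X274.884 Y38.015 F1920
G1 X282.064 Y32.799 F1920
G1 X290.938 Y32.799 F1920
G1 X298.118 Y38.015 F1920
G1 X300.860 Y46.455 F1920
M5
G00 X289.349 Y96.594
M3 S578
G1 X302.113 Y72.172 F1920
G1 X69.218 Y90.298 F1920
G1 X215.660 Y89.686 F1920
M5
G00 X0.000 Y0.000

Since the viewBox matches the mm dimensions, user units are millimetres directly. The only transform is the Y-flip y_m = 177.742 − y_svg.

Shape 1 is a rectangle drawn with `<path>`. Its stroke #0000ff means score at S578, F1920. After flipping Y the toolpath is (28.661,98.815) → (180.991,98.815) → (180.991,31.563) → (28.661,31.563) → (28.661,98.815), returning to the start.

Shape 2 is a regular polygon drawn with `<polygon>`. Its stroke #0000ff means score at S578, F1920. After flipping Y the toolpath is (84.990,66.261) → (124.181,48.716) → (106.636,9.525) → (67.445,27.070) → (84.990,66.261), returning to the start.

Shape 3 is a circle drawn with `<circle>`. Its stroke #0000ff means score at S578, F1920. After flipping Y the toolpath is (162.557,154.193) → (159.543,163.469) → (151.652,169.203) → (141.898,169.203) → (134.007,163.469) → (130.993,154.193) → (134.007,144.917) → (141.898,139.183) → (151.652,139.183) → (159.543,144.917) → (162.557,154.193), returning to the start.

Shape 4 is a open polyline drawn with `<path>`. Its stroke #0000ff means score at S578, F1920. After flipping Y the toolpath is (16.110,161.970) → (307.190,120.530) → (23.945,92.350) → (237.164,114.265).

Shape 5 is a circle drawn with `<circle>`. Its stroke #0000ff means score at S578, F1920. After flipping Y the toolpath is (300.860,46.455) → (298.118,54.895) → (290.938,60.111) → (282.064,60.111) → (274.884,54.895) → (272.142,46.455) → (274.884,38.015) → (282.064,32.799) → (290.938,32.799) → (298.118,38.015) → (300.860,46.455), returning to the start.

Shape 6 is a open polyline drawn with `<polyline>`. Its stroke #0000ff means score at S578, F1920. After flipping Y the toolpath is (289.349,96.594) → (302.113,72.172) → (69.218,90.298) → (215.660,89.686).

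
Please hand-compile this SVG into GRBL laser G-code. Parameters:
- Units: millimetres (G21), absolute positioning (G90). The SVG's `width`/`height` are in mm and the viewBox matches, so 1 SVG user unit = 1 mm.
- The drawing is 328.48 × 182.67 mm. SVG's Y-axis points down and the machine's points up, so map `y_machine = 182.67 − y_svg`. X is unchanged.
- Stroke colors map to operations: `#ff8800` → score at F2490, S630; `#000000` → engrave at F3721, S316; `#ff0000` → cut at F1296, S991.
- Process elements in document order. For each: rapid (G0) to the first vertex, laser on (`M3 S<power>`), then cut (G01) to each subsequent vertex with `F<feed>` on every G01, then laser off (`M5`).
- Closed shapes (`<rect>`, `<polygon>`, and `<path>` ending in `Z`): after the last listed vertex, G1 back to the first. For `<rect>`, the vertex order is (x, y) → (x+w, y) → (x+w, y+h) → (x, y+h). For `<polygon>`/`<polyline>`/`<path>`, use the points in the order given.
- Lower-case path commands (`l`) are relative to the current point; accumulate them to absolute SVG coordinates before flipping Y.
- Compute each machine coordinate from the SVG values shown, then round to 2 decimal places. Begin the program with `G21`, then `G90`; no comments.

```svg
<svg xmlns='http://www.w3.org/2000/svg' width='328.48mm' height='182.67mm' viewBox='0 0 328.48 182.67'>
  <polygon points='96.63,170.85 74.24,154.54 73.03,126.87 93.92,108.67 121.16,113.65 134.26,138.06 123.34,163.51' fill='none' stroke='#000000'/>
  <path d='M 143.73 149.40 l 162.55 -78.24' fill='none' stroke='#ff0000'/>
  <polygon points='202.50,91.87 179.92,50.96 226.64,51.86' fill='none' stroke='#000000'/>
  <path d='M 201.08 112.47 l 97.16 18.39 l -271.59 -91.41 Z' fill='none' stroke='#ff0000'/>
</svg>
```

viewBox `0 0 328.48 182.67` with mm width/height → 1 unit = 1 mm. Flip: y_m = 182.67 − y_svg.

**Shape 1** — `<polygon>` regular polygon, stroke `#000000` → engrave (S316, F3721). Machine vertices: (96.63,11.82) → (74.24,28.13) → (73.03,55.80) → (93.92,74.00) → (121.16,69.02) → (134.26,44.61) → (123.34,19.16) → (96.63,11.82). Closed: final G1 returns to the first vertex.

**Shape 2** — `<path>` line segment, stroke `#ff0000` → cut (S991, F1296). Machine vertices: (143.73,33.27) → (306.28,111.51). Open path.

**Shape 3** — `<polygon>` regular polygon, stroke `#000000` → engrave (S316, F3721). Machine vertices: (202.50,90.80) → (179.92,131.71) → (226.64,130.81) → (202.50,90.80). Closed: final G1 returns to the first vertex.

**Shape 4** — `<path>` closed polygon, stroke `#ff0000` → cut (S991, F1296). Machine vertices: (201.08,70.20) → (298.24,51.81) → (26.65,143.22) → (201.08,70.20). Closed: final G1 returns to the first vertex.

G21
G90
G0 X96.63 Y11.82
M3 S316
G01 X74.24 Y28.13 F3721
G01 X73.03 Y55.80 F3721
G01 X93.92 Y74.00 F3721
G01 X121.16 Y69.02 F3721
G01 X134.26 Y44.61 F3721
G01 X123.34 Y19.16 F3721
G01 X96.63 Y11.82 F3721
M5
G0 X143.73 Y33.27
M3 S991
G01 X306.28 Y111.51 F1296
M5
G0 X202.50 Y90.80
M3 S316
G01 X179.92 Y131.71 F3721
G01 X226.64 Y130.81 F3721
G01 X202.50 Y90.80 F3721
M5
G0 X201.08 Y70.20
M3 S991
G01 X298.24 Y51.81 F1296
G01 X26.65 Y143.22 F1296
G01 X201.08 Y70.20 F1296
M5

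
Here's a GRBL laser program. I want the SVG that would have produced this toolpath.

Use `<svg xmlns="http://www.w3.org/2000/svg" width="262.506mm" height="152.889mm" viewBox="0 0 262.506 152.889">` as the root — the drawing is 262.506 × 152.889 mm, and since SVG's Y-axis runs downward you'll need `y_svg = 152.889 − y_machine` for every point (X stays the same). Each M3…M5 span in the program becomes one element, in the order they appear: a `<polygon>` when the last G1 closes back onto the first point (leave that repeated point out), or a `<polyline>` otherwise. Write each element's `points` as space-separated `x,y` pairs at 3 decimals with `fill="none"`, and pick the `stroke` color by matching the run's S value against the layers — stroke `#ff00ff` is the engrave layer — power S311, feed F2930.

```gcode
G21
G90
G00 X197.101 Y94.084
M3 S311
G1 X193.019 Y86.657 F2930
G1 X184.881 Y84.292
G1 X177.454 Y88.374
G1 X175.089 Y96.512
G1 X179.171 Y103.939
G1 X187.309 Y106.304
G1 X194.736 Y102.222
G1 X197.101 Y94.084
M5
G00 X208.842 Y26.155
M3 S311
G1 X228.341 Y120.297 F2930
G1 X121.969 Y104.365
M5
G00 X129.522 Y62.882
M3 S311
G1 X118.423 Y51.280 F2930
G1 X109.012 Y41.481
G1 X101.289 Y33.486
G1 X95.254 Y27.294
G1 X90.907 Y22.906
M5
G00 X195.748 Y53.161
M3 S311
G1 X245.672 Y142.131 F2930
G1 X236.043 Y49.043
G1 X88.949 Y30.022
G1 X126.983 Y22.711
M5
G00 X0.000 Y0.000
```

<svg xmlns="http://www.w3.org/2000/svg" width="262.506mm" height="152.889mm" viewBox="0 0 262.506 152.889">
  <polygon points="197.101,58.805 193.019,66.232 184.881,68.597 177.454,64.515 175.089,56.377 179.171,48.950 187.309,46.585 194.736,50.667" fill="none" stroke="#ff00ff"/>
  <polyline points="208.842,126.734 228.341,32.592 121.969,48.524" fill="none" stroke="#ff00ff"/>
  <polyline points="129.522,90.007 118.423,101.609 109.012,111.408 101.289,119.403 95.254,125.595 90.907,129.983" fill="none" stroke="#ff00ff"/>
  <polyline points="195.748,99.728 245.672,10.758 236.043,103.846 88.949,122.867 126.983,130.178" fill="none" stroke="#ff00ff"/>
</svg>

y_svg = 152.889 − y_m. Every run uses S311, so all elements get stroke `#ff00ff` (engrave).

[1] closed run; points: 197.101,58.805 193.019,66.232 184.881,68.597 177.454,64.515 175.089,56.377 179.171,48.950 187.309,46.585 194.736,50.667

[2] open run; points: 208.842,126.734 228.341,32.592 121.969,48.524

[3] open run; points: 129.522,90.007 118.423,101.609 109.012,111.408 101.289,119.403 95.254,125.595 90.907,129.983

[4] open run; points: 195.748,99.728 245.672,10.758 236.043,103.846 88.949,122.867 126.983,130.178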